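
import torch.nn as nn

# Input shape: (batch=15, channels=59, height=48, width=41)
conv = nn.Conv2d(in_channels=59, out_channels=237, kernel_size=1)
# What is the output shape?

Input shape: (15, 59, 48, 41)
Output shape: (15, 237, 48, 41)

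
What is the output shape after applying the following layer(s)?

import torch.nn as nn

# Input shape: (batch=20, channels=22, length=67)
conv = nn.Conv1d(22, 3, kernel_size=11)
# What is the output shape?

Input shape: (20, 22, 67)
Output shape: (20, 3, 57)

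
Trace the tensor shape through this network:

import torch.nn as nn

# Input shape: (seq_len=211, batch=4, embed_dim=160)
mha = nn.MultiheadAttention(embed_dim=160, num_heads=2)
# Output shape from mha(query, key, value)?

Input shape: (211, 4, 160)
Output shape: (211, 4, 160)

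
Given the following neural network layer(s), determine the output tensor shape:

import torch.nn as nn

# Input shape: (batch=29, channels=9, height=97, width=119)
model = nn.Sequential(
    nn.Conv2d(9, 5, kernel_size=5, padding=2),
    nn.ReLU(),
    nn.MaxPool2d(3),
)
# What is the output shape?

Input shape: (29, 9, 97, 119)
  -> after Conv2d: (29, 5, 97, 119)
  -> after ReLU: (29, 5, 97, 119)
Output shape: (29, 5, 32, 39)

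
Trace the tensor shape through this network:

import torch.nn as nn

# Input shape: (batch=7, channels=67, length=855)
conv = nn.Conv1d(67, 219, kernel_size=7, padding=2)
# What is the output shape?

Input shape: (7, 67, 855)
Output shape: (7, 219, 853)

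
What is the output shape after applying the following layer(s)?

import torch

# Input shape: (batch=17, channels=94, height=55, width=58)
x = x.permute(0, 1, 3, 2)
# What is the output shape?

Input shape: (17, 94, 55, 58)
Output shape: (17, 94, 58, 55)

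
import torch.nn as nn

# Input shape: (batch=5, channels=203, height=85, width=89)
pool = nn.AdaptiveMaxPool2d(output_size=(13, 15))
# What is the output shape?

Input shape: (5, 203, 85, 89)
Output shape: (5, 203, 13, 15)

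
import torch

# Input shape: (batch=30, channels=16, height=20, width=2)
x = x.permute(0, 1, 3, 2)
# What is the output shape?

Input shape: (30, 16, 20, 2)
Output shape: (30, 16, 2, 20)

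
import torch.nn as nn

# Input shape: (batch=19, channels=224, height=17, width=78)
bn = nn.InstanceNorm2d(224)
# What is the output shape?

Input shape: (19, 224, 17, 78)
Output shape: (19, 224, 17, 78)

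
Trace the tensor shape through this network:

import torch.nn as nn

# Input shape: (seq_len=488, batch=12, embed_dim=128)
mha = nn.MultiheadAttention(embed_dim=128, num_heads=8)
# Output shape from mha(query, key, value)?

Input shape: (488, 12, 128)
Output shape: (488, 12, 128)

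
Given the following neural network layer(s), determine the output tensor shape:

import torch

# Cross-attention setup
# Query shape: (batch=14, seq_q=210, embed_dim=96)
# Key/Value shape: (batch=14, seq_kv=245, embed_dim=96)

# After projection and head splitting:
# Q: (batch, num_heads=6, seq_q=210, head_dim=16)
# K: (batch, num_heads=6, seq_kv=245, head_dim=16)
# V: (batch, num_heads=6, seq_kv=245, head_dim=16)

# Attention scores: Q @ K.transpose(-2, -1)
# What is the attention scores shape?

Input shape: (14, 210, 96)
Output shape: (14, 6, 210, 245)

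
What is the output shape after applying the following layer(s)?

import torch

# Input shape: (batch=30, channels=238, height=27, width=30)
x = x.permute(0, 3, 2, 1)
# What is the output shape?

Input shape: (30, 238, 27, 30)
Output shape: (30, 30, 27, 238)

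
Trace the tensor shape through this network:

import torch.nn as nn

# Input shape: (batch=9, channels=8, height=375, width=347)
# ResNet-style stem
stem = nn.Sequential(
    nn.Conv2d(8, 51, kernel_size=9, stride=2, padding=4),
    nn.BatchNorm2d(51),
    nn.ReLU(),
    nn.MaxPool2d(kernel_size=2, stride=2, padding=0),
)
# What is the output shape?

Input shape: (9, 8, 375, 347)
  -> after Conv2d 9x9 stride=2: (9, 51, 188, 174)
Output shape: (9, 51, 94, 87)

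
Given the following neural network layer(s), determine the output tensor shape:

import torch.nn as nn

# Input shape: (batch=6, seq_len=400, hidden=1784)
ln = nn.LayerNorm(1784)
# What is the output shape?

Input shape: (6, 400, 1784)
Output shape: (6, 400, 1784)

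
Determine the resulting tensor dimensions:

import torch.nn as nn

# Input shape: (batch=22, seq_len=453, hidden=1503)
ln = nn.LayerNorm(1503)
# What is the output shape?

Input shape: (22, 453, 1503)
Output shape: (22, 453, 1503)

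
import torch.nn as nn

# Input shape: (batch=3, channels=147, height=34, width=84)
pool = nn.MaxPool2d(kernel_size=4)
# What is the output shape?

Input shape: (3, 147, 34, 84)
Output shape: (3, 147, 8, 21)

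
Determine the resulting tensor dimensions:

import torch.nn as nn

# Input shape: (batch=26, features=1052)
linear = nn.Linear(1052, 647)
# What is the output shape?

Input shape: (26, 1052)
Output shape: (26, 647)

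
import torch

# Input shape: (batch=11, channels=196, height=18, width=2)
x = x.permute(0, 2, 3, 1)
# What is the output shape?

Input shape: (11, 196, 18, 2)
Output shape: (11, 18, 2, 196)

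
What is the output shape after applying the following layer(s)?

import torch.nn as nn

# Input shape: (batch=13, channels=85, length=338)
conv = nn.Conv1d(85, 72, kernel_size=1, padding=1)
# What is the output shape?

Input shape: (13, 85, 338)
Output shape: (13, 72, 340)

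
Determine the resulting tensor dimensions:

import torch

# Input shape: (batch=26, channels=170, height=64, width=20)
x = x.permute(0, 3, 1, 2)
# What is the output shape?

Input shape: (26, 170, 64, 20)
Output shape: (26, 20, 170, 64)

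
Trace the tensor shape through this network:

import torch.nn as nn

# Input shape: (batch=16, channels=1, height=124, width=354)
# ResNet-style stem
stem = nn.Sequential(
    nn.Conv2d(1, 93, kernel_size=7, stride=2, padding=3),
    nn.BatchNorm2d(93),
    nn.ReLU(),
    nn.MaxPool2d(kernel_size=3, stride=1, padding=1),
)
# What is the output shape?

Input shape: (16, 1, 124, 354)
  -> after Conv2d 7x7 stride=2: (16, 93, 62, 177)
Output shape: (16, 93, 62, 177)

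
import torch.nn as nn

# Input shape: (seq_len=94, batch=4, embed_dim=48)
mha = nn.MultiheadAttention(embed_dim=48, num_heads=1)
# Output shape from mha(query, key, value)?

Input shape: (94, 4, 48)
Output shape: (94, 4, 48)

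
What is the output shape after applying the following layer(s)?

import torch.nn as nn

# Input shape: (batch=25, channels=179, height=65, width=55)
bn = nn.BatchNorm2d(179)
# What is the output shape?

Input shape: (25, 179, 65, 55)
Output shape: (25, 179, 65, 55)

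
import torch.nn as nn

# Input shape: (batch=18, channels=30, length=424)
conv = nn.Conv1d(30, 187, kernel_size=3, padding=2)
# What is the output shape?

Input shape: (18, 30, 424)
Output shape: (18, 187, 426)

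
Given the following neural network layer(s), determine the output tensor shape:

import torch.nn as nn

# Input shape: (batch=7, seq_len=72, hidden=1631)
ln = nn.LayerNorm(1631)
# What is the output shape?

Input shape: (7, 72, 1631)
Output shape: (7, 72, 1631)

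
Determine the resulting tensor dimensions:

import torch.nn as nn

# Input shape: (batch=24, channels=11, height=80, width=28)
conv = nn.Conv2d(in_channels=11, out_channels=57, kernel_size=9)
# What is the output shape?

Input shape: (24, 11, 80, 28)
Output shape: (24, 57, 72, 20)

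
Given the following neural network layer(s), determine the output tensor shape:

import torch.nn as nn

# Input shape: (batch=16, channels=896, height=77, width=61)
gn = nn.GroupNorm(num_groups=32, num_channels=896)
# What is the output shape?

Input shape: (16, 896, 77, 61)
Output shape: (16, 896, 77, 61)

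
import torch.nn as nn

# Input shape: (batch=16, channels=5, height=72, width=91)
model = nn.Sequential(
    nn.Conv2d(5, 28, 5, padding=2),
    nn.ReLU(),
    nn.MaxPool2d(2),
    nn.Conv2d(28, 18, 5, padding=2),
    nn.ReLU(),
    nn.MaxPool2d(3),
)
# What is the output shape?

Input shape: (16, 5, 72, 91)
  -> after first Conv2d: (16, 28, 72, 91)
  -> after first MaxPool2d: (16, 28, 36, 45)
  -> after second Conv2d: (16, 18, 36, 45)
Output shape: (16, 18, 12, 15)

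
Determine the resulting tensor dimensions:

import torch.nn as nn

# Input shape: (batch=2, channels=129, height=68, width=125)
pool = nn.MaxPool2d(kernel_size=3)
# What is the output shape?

Input shape: (2, 129, 68, 125)
Output shape: (2, 129, 22, 41)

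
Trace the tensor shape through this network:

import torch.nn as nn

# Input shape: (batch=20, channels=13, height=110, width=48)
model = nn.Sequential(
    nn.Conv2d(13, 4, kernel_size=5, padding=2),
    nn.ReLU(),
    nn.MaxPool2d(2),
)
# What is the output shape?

Input shape: (20, 13, 110, 48)
  -> after Conv2d: (20, 4, 110, 48)
  -> after ReLU: (20, 4, 110, 48)
Output shape: (20, 4, 55, 24)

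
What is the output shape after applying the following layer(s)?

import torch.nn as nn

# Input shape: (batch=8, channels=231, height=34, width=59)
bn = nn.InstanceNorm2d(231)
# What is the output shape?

Input shape: (8, 231, 34, 59)
Output shape: (8, 231, 34, 59)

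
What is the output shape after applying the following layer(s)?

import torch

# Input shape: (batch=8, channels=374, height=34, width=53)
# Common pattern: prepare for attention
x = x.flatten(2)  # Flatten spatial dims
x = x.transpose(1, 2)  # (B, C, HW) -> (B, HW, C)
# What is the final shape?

Input shape: (8, 374, 34, 53)
  -> after flatten(2): (8, 374, 1802)
Output shape: (8, 1802, 374)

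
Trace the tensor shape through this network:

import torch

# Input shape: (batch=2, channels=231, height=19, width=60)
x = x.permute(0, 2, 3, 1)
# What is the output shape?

Input shape: (2, 231, 19, 60)
Output shape: (2, 19, 60, 231)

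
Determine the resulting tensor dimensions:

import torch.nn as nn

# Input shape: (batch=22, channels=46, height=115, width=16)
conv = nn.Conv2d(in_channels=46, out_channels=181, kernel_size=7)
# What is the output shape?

Input shape: (22, 46, 115, 16)
Output shape: (22, 181, 109, 10)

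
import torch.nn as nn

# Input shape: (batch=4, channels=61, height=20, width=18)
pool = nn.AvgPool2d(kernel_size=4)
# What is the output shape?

Input shape: (4, 61, 20, 18)
Output shape: (4, 61, 5, 4)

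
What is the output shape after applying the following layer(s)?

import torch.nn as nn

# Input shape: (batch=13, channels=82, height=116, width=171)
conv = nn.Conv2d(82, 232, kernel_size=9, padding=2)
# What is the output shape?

Input shape: (13, 82, 116, 171)
Output shape: (13, 232, 112, 167)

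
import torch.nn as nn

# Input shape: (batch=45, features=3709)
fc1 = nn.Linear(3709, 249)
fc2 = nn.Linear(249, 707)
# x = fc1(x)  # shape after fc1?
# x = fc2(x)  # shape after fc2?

Input shape: (45, 3709)
  -> after fc1: (45, 249)
Output shape: (45, 707)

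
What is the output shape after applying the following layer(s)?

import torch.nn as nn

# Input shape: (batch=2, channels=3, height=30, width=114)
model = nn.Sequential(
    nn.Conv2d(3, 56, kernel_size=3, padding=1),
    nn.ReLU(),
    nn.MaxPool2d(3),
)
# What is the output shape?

Input shape: (2, 3, 30, 114)
  -> after Conv2d: (2, 56, 30, 114)
  -> after ReLU: (2, 56, 30, 114)
Output shape: (2, 56, 10, 38)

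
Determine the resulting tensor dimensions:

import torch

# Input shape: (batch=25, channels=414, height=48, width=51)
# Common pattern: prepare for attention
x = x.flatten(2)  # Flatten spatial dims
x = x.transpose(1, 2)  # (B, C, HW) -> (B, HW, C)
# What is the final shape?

Input shape: (25, 414, 48, 51)
  -> after flatten(2): (25, 414, 2448)
Output shape: (25, 2448, 414)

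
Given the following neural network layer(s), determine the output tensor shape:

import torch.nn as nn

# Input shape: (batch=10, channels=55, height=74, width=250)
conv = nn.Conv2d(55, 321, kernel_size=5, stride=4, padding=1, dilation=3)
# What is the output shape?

Input shape: (10, 55, 74, 250)
Output shape: (10, 321, 16, 60)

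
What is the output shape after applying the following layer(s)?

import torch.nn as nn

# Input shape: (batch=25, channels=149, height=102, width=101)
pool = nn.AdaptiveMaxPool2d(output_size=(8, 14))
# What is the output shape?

Input shape: (25, 149, 102, 101)
Output shape: (25, 149, 8, 14)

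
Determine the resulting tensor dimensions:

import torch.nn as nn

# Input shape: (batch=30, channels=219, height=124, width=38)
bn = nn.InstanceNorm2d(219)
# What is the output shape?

Input shape: (30, 219, 124, 38)
Output shape: (30, 219, 124, 38)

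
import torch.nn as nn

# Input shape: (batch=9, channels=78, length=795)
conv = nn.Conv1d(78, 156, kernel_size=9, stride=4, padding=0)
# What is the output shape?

Input shape: (9, 78, 795)
Output shape: (9, 156, 197)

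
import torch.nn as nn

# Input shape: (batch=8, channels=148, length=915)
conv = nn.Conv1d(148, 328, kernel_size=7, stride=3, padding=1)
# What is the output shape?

Input shape: (8, 148, 915)
Output shape: (8, 328, 304)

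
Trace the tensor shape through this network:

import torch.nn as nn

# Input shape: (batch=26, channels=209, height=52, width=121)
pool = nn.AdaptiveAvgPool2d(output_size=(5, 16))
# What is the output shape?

Input shape: (26, 209, 52, 121)
Output shape: (26, 209, 5, 16)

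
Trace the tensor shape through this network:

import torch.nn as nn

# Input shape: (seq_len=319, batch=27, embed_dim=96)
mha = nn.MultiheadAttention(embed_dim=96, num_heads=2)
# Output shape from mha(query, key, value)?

Input shape: (319, 27, 96)
Output shape: (319, 27, 96)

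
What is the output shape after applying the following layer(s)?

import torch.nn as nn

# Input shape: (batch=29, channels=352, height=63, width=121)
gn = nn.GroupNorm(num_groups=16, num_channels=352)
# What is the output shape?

Input shape: (29, 352, 63, 121)
Output shape: (29, 352, 63, 121)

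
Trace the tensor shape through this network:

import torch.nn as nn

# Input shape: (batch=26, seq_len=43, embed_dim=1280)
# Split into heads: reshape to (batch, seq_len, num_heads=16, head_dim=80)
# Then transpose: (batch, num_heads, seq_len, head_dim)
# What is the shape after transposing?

Input shape: (26, 43, 1280)
  -> after reshape: (26, 43, 16, 80)
Output shape: (26, 16, 43, 80)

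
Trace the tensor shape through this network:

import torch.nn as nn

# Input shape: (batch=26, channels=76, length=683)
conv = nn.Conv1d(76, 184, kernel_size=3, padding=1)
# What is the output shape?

Input shape: (26, 76, 683)
Output shape: (26, 184, 683)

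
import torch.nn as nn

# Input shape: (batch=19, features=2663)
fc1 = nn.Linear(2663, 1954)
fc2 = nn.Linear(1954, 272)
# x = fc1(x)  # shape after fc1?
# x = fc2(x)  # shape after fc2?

Input shape: (19, 2663)
  -> after fc1: (19, 1954)
Output shape: (19, 272)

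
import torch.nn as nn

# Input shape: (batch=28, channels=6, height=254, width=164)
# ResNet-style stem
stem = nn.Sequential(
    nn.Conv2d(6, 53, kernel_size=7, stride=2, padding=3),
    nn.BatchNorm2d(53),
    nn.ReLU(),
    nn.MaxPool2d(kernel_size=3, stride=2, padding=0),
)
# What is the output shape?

Input shape: (28, 6, 254, 164)
  -> after Conv2d 7x7 stride=2: (28, 53, 127, 82)
Output shape: (28, 53, 63, 40)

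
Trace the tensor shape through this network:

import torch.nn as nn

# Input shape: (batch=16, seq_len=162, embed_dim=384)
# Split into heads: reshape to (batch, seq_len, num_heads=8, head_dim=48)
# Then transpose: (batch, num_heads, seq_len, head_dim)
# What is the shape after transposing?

Input shape: (16, 162, 384)
  -> after reshape: (16, 162, 8, 48)
Output shape: (16, 8, 162, 48)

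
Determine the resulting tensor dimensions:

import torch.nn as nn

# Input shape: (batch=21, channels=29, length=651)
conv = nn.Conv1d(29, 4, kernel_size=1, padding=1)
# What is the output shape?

Input shape: (21, 29, 651)
Output shape: (21, 4, 653)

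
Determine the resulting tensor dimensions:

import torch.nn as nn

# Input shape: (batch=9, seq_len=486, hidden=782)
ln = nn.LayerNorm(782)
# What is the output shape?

Input shape: (9, 486, 782)
Output shape: (9, 486, 782)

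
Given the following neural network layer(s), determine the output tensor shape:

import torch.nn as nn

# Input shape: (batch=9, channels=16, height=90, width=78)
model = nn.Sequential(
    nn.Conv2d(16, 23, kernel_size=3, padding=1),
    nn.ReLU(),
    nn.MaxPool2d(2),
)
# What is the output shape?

Input shape: (9, 16, 90, 78)
  -> after Conv2d: (9, 23, 90, 78)
  -> after ReLU: (9, 23, 90, 78)
Output shape: (9, 23, 45, 39)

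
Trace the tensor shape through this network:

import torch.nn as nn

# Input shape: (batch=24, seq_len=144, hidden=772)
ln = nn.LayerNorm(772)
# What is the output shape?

Input shape: (24, 144, 772)
Output shape: (24, 144, 772)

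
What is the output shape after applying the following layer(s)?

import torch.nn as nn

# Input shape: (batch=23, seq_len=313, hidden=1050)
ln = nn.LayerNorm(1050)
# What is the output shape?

Input shape: (23, 313, 1050)
Output shape: (23, 313, 1050)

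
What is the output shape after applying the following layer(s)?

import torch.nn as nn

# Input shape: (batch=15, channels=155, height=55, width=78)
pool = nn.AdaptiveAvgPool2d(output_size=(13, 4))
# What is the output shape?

Input shape: (15, 155, 55, 78)
Output shape: (15, 155, 13, 4)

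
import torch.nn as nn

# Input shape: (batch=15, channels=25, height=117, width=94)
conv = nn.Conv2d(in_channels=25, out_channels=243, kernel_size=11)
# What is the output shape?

Input shape: (15, 25, 117, 94)
Output shape: (15, 243, 107, 84)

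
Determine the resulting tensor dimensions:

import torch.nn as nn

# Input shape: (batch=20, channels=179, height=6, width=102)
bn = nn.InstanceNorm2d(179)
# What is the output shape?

Input shape: (20, 179, 6, 102)
Output shape: (20, 179, 6, 102)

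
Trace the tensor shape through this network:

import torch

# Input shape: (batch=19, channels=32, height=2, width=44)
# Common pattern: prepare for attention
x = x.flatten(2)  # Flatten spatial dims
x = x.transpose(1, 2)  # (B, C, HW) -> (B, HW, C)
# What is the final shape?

Input shape: (19, 32, 2, 44)
  -> after flatten(2): (19, 32, 88)
Output shape: (19, 88, 32)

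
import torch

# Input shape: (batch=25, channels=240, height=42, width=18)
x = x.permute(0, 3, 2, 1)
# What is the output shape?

Input shape: (25, 240, 42, 18)
Output shape: (25, 18, 42, 240)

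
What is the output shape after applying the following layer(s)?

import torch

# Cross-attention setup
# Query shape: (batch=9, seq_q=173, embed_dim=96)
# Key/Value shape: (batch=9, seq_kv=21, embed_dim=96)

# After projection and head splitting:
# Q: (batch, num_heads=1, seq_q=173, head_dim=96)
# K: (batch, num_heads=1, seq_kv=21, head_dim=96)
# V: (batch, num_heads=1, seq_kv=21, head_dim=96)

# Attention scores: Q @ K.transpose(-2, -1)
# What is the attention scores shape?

Input shape: (9, 173, 96)
Output shape: (9, 1, 173, 21)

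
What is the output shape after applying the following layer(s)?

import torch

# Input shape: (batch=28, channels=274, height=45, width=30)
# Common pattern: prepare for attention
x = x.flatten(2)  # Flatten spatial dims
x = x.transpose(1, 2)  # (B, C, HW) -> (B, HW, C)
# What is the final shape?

Input shape: (28, 274, 45, 30)
  -> after flatten(2): (28, 274, 1350)
Output shape: (28, 1350, 274)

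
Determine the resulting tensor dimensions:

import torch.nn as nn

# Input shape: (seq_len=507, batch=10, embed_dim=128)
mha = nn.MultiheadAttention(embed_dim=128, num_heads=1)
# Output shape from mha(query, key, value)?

Input shape: (507, 10, 128)
Output shape: (507, 10, 128)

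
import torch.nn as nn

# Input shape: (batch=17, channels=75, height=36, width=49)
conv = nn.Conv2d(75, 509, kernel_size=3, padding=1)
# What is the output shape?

Input shape: (17, 75, 36, 49)
Output shape: (17, 509, 36, 49)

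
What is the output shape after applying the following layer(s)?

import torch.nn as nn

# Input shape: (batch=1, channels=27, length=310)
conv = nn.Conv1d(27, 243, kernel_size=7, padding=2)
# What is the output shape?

Input shape: (1, 27, 310)
Output shape: (1, 243, 308)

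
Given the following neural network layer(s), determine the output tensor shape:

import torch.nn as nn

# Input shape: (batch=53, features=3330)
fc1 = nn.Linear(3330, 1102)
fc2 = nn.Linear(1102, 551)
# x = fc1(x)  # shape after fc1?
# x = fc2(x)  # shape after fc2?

Input shape: (53, 3330)
  -> after fc1: (53, 1102)
Output shape: (53, 551)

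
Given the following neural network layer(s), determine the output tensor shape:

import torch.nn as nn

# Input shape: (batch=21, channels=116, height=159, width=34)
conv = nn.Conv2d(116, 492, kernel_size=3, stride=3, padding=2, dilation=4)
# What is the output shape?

Input shape: (21, 116, 159, 34)
Output shape: (21, 492, 52, 10)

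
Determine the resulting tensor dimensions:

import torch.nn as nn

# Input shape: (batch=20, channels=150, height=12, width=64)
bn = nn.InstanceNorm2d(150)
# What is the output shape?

Input shape: (20, 150, 12, 64)
Output shape: (20, 150, 12, 64)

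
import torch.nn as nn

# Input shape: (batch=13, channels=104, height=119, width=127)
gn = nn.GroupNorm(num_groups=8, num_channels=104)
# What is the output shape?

Input shape: (13, 104, 119, 127)
Output shape: (13, 104, 119, 127)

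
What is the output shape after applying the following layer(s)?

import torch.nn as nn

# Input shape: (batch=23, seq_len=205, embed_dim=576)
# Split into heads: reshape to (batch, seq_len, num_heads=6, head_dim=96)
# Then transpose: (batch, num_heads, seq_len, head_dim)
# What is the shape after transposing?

Input shape: (23, 205, 576)
  -> after reshape: (23, 205, 6, 96)
Output shape: (23, 6, 205, 96)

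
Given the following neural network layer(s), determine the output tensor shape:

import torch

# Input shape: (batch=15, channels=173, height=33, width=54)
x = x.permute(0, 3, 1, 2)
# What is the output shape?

Input shape: (15, 173, 33, 54)
Output shape: (15, 54, 173, 33)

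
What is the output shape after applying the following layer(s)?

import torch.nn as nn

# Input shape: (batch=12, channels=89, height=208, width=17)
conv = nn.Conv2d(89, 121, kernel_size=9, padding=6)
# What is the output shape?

Input shape: (12, 89, 208, 17)
Output shape: (12, 121, 212, 21)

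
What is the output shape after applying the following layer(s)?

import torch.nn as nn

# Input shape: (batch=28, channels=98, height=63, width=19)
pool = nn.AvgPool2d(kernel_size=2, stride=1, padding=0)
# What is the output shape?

Input shape: (28, 98, 63, 19)
Output shape: (28, 98, 62, 18)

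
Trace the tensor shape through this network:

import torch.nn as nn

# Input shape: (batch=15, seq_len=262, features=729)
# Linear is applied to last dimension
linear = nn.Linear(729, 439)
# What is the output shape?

Input shape: (15, 262, 729)
Output shape: (15, 262, 439)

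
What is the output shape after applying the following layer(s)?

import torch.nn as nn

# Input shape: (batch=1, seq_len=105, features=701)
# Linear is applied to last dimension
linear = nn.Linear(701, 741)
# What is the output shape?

Input shape: (1, 105, 701)
Output shape: (1, 105, 741)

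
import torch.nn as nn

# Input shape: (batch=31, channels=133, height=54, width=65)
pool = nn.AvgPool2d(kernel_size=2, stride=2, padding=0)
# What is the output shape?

Input shape: (31, 133, 54, 65)
Output shape: (31, 133, 27, 32)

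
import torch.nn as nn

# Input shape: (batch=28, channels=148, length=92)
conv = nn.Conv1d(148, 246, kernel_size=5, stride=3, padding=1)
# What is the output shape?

Input shape: (28, 148, 92)
Output shape: (28, 246, 30)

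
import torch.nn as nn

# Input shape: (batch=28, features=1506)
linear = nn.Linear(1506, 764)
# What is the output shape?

Input shape: (28, 1506)
Output shape: (28, 764)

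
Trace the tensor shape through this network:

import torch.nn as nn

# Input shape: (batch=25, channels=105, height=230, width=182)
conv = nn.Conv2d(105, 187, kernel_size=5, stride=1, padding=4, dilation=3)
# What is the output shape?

Input shape: (25, 105, 230, 182)
Output shape: (25, 187, 226, 178)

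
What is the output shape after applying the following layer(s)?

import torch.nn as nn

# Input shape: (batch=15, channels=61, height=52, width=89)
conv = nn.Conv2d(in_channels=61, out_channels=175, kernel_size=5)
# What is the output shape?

Input shape: (15, 61, 52, 89)
Output shape: (15, 175, 48, 85)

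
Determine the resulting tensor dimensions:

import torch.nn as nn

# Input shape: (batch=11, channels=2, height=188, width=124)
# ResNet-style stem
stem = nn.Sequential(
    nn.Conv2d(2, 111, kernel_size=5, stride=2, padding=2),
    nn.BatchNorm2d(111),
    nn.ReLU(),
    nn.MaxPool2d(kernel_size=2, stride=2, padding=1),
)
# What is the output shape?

Input shape: (11, 2, 188, 124)
  -> after Conv2d 5x5 stride=2: (11, 111, 94, 62)
Output shape: (11, 111, 48, 32)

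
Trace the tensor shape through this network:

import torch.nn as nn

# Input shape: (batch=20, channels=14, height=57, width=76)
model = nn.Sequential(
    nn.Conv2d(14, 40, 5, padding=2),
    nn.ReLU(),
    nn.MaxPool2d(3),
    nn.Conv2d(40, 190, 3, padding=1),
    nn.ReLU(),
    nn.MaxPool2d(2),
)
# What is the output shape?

Input shape: (20, 14, 57, 76)
  -> after first Conv2d: (20, 40, 57, 76)
  -> after first MaxPool2d: (20, 40, 19, 25)
  -> after second Conv2d: (20, 190, 19, 25)
Output shape: (20, 190, 9, 12)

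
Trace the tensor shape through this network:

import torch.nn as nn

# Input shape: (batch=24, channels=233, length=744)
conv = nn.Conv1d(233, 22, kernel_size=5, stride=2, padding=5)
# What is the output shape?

Input shape: (24, 233, 744)
Output shape: (24, 22, 375)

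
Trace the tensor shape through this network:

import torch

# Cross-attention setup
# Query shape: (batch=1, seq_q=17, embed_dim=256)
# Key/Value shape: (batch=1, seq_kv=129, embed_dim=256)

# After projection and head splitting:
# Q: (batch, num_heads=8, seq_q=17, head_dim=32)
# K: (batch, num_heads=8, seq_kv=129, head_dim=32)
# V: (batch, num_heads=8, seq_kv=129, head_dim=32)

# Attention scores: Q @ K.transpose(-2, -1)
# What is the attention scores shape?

Input shape: (1, 17, 256)
Output shape: (1, 8, 17, 129)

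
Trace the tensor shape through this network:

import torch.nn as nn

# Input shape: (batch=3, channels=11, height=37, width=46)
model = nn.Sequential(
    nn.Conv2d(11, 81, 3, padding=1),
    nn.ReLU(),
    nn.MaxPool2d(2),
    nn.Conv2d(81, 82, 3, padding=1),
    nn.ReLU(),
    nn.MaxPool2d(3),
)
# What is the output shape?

Input shape: (3, 11, 37, 46)
  -> after first Conv2d: (3, 81, 37, 46)
  -> after first MaxPool2d: (3, 81, 18, 23)
  -> after second Conv2d: (3, 82, 18, 23)
Output shape: (3, 82, 6, 7)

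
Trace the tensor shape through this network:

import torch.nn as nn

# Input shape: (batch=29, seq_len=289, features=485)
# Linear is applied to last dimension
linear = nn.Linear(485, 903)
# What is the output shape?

Input shape: (29, 289, 485)
Output shape: (29, 289, 903)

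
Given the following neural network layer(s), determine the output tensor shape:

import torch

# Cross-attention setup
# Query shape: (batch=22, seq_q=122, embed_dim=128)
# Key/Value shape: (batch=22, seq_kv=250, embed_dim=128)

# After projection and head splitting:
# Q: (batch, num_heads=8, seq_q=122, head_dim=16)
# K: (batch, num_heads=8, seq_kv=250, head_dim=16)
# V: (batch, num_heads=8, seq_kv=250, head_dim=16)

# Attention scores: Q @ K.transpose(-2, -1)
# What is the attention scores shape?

Input shape: (22, 122, 128)
Output shape: (22, 8, 122, 250)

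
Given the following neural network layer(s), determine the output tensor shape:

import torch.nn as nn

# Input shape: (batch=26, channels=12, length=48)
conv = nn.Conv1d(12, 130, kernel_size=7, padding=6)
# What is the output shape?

Input shape: (26, 12, 48)
Output shape: (26, 130, 54)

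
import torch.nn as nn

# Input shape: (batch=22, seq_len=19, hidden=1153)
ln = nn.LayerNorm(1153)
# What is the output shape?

Input shape: (22, 19, 1153)
Output shape: (22, 19, 1153)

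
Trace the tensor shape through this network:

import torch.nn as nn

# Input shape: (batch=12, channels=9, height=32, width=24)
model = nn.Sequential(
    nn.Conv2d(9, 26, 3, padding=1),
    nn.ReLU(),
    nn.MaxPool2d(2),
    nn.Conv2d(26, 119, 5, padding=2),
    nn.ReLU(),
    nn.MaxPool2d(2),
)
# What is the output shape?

Input shape: (12, 9, 32, 24)
  -> after first Conv2d: (12, 26, 32, 24)
  -> after first MaxPool2d: (12, 26, 16, 12)
  -> after second Conv2d: (12, 119, 16, 12)
Output shape: (12, 119, 8, 6)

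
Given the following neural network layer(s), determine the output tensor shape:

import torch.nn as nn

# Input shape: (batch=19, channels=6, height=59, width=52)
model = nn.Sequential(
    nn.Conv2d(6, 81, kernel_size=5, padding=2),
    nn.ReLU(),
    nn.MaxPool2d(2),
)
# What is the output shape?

Input shape: (19, 6, 59, 52)
  -> after Conv2d: (19, 81, 59, 52)
  -> after ReLU: (19, 81, 59, 52)
Output shape: (19, 81, 29, 26)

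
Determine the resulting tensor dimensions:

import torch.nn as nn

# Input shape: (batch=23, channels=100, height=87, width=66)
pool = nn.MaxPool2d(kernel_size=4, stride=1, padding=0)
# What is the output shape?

Input shape: (23, 100, 87, 66)
Output shape: (23, 100, 84, 63)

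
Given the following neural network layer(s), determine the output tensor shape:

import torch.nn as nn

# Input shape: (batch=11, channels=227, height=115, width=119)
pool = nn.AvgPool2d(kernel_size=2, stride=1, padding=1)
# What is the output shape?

Input shape: (11, 227, 115, 119)
Output shape: (11, 227, 116, 120)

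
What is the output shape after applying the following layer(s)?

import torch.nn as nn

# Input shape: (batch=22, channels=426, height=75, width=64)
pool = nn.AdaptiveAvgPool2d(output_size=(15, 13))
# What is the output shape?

Input shape: (22, 426, 75, 64)
Output shape: (22, 426, 15, 13)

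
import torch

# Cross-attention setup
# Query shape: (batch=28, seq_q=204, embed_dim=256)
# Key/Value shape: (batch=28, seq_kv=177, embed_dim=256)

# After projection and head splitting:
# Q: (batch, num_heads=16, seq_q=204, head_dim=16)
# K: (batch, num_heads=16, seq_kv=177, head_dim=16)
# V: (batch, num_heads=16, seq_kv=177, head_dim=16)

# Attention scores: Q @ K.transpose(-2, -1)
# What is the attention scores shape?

Input shape: (28, 204, 256)
Output shape: (28, 16, 204, 177)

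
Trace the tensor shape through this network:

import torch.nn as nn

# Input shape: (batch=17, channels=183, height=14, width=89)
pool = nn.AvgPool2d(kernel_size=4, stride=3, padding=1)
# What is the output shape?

Input shape: (17, 183, 14, 89)
Output shape: (17, 183, 5, 30)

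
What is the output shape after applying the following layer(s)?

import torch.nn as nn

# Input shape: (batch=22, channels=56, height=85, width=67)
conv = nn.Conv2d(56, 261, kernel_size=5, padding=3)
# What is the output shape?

Input shape: (22, 56, 85, 67)
Output shape: (22, 261, 87, 69)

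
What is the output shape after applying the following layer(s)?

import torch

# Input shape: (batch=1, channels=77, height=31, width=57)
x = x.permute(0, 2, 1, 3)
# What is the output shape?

Input shape: (1, 77, 31, 57)
Output shape: (1, 31, 77, 57)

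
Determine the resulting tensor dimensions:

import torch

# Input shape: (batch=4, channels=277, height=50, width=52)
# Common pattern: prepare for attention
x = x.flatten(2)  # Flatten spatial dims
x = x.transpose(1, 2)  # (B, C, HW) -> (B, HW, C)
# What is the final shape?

Input shape: (4, 277, 50, 52)
  -> after flatten(2): (4, 277, 2600)
Output shape: (4, 2600, 277)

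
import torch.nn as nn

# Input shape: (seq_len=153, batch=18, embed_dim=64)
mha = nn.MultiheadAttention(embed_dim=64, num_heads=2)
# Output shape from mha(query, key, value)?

Input shape: (153, 18, 64)
Output shape: (153, 18, 64)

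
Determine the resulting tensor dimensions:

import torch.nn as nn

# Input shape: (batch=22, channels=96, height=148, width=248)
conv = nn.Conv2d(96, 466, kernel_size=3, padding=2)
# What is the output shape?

Input shape: (22, 96, 148, 248)
Output shape: (22, 466, 150, 250)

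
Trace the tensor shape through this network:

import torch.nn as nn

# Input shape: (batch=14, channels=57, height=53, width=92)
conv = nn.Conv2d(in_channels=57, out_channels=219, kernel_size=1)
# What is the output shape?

Input shape: (14, 57, 53, 92)
Output shape: (14, 219, 53, 92)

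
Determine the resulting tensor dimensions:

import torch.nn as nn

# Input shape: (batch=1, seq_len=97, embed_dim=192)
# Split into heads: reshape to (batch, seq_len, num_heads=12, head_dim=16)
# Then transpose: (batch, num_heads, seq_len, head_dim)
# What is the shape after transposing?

Input shape: (1, 97, 192)
  -> after reshape: (1, 97, 12, 16)
Output shape: (1, 12, 97, 16)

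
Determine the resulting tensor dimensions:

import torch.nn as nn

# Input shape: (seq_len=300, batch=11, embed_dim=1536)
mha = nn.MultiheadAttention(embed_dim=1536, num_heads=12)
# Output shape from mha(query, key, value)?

Input shape: (300, 11, 1536)
Output shape: (300, 11, 1536)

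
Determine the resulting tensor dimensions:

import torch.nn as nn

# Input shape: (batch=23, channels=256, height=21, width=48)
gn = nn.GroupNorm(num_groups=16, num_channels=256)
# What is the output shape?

Input shape: (23, 256, 21, 48)
Output shape: (23, 256, 21, 48)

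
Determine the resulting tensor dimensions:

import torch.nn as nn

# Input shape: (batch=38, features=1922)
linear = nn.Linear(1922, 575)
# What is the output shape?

Input shape: (38, 1922)
Output shape: (38, 575)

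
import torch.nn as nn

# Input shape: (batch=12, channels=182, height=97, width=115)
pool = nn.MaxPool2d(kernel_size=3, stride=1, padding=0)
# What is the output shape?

Input shape: (12, 182, 97, 115)
Output shape: (12, 182, 95, 113)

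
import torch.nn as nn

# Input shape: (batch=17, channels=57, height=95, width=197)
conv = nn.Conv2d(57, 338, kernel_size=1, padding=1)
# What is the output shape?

Input shape: (17, 57, 95, 197)
Output shape: (17, 338, 97, 199)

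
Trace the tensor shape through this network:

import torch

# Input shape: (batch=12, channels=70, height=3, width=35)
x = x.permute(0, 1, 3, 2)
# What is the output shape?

Input shape: (12, 70, 3, 35)
Output shape: (12, 70, 35, 3)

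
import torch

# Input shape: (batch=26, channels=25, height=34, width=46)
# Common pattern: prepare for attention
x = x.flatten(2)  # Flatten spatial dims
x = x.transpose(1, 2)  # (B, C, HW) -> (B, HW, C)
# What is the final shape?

Input shape: (26, 25, 34, 46)
  -> after flatten(2): (26, 25, 1564)
Output shape: (26, 1564, 25)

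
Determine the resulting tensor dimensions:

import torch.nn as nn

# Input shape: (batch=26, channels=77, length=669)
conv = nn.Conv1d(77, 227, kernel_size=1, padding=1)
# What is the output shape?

Input shape: (26, 77, 669)
Output shape: (26, 227, 671)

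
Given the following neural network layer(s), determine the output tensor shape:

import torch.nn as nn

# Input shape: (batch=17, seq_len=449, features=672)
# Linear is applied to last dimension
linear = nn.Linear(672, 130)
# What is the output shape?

Input shape: (17, 449, 672)
Output shape: (17, 449, 130)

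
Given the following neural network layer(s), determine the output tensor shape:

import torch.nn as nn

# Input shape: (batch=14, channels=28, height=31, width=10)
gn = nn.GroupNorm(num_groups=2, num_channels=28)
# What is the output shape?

Input shape: (14, 28, 31, 10)
Output shape: (14, 28, 31, 10)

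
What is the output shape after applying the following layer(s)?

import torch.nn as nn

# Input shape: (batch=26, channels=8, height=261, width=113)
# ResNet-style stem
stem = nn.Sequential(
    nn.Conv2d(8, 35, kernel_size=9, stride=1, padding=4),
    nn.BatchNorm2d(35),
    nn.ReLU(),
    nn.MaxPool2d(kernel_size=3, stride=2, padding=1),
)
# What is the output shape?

Input shape: (26, 8, 261, 113)
  -> after Conv2d 9x9 stride=1: (26, 35, 261, 113)
Output shape: (26, 35, 131, 57)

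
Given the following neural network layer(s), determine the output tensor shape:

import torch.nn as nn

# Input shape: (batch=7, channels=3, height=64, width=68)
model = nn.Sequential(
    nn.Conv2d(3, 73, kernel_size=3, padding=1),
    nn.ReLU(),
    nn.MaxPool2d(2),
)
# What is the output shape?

Input shape: (7, 3, 64, 68)
  -> after Conv2d: (7, 73, 64, 68)
  -> after ReLU: (7, 73, 64, 68)
Output shape: (7, 73, 32, 34)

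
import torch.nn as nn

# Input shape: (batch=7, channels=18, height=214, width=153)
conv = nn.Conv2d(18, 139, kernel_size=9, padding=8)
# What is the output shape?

Input shape: (7, 18, 214, 153)
Output shape: (7, 139, 222, 161)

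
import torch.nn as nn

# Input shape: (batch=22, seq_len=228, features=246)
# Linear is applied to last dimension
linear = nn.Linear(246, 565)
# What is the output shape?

Input shape: (22, 228, 246)
Output shape: (22, 228, 565)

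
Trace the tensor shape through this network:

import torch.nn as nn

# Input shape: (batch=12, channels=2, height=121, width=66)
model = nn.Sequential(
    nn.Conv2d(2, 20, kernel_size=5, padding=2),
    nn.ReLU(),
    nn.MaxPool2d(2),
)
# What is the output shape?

Input shape: (12, 2, 121, 66)
  -> after Conv2d: (12, 20, 121, 66)
  -> after ReLU: (12, 20, 121, 66)
Output shape: (12, 20, 60, 33)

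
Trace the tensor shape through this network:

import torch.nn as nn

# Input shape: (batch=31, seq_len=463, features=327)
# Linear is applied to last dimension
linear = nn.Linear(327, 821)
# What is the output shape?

Input shape: (31, 463, 327)
Output shape: (31, 463, 821)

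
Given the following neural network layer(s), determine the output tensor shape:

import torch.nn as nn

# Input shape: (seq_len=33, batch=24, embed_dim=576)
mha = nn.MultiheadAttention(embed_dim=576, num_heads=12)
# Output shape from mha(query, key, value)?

Input shape: (33, 24, 576)
Output shape: (33, 24, 576)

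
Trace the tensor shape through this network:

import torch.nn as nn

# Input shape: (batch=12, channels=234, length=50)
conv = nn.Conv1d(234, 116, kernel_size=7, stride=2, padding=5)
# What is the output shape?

Input shape: (12, 234, 50)
Output shape: (12, 116, 27)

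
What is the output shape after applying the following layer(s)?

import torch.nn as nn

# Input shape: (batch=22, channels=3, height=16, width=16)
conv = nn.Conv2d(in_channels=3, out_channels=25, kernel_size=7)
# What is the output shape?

Input shape: (22, 3, 16, 16)
Output shape: (22, 25, 10, 10)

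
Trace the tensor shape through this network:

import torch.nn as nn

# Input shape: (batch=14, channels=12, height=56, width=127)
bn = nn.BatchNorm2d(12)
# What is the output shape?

Input shape: (14, 12, 56, 127)
Output shape: (14, 12, 56, 127)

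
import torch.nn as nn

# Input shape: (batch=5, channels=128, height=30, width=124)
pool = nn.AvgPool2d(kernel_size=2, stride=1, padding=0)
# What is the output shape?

Input shape: (5, 128, 30, 124)
Output shape: (5, 128, 29, 123)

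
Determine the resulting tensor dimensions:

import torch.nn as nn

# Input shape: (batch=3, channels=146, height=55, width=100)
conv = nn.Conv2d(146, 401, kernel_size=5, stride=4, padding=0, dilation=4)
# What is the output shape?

Input shape: (3, 146, 55, 100)
Output shape: (3, 401, 10, 21)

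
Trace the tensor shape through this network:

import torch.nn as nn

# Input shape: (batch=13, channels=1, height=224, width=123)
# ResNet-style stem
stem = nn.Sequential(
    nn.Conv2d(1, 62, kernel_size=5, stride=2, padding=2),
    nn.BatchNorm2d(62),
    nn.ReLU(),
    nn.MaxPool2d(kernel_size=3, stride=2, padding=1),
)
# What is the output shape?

Input shape: (13, 1, 224, 123)
  -> after Conv2d 5x5 stride=2: (13, 62, 112, 62)
Output shape: (13, 62, 56, 31)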